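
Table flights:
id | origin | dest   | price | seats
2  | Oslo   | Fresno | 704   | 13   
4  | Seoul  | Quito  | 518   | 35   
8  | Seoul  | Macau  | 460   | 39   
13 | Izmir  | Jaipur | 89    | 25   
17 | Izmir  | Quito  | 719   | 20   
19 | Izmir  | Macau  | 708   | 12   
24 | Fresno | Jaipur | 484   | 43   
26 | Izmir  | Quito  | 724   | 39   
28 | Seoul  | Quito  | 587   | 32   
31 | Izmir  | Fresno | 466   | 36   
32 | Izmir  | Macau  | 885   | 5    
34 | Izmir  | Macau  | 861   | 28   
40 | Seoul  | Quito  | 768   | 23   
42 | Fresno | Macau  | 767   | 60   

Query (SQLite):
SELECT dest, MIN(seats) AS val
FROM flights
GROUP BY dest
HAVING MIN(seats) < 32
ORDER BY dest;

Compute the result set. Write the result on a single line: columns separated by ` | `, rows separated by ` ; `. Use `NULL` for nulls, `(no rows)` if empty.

Fresno | 13 ; Jaipur | 25 ; Macau | 5 ; Quito | 20

Partition flights by dest; compute MIN(seats) within each group.
HAVING: keep groups where MIN(seats) < 32.
  Fresno: ids {2, 31} → MIN(seats)=13
  Jaipur: ids {13, 24} → MIN(seats)=25
  Macau: ids {8, 19, 32, 34, 42} → MIN(seats)=5
  Quito: ids {4, 17, 26, 28, 40} → MIN(seats)=20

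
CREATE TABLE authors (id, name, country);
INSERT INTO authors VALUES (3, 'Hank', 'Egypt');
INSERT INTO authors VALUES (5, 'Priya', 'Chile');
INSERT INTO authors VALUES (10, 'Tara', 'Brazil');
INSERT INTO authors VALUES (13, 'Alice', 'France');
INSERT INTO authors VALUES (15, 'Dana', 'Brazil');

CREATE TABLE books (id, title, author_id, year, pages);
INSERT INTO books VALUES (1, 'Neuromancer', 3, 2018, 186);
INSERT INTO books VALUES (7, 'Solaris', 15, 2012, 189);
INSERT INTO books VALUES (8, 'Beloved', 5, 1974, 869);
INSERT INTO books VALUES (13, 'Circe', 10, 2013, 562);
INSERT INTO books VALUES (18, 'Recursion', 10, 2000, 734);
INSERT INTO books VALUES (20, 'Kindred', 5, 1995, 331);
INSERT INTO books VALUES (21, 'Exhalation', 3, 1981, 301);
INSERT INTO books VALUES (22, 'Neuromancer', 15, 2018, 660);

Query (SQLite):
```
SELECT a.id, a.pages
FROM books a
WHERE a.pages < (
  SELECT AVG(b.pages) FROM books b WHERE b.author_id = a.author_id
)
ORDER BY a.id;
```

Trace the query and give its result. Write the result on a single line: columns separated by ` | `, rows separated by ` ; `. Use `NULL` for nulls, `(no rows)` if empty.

For each books row a, compute AVG(pages) over rows sharing a.author_id.
Keep row a if a.pages < that per-group AVG.
  author_id=3: AVG(pages) = 243.5
  author_id=5: AVG(pages) = 600.0
  author_id=10: AVG(pages) = 648.0
  author_id=15: AVG(pages) = 424.5

1 | 186 ; 7 | 189 ; 13 | 562 ; 20 | 331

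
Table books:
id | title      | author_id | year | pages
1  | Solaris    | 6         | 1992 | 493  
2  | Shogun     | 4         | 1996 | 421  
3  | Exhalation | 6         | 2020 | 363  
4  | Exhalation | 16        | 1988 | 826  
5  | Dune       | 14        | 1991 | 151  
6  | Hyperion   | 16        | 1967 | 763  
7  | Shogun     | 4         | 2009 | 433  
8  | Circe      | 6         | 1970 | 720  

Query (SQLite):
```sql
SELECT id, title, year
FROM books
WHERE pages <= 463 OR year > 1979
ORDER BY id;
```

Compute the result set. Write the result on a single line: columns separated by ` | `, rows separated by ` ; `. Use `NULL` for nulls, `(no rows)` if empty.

1 | Solaris | 1992 ; 2 | Shogun | 1996 ; 3 | Exhalation | 2020 ; 4 | Exhalation | 1988 ; 5 | Dune | 1991 ; 7 | Shogun | 2009

pages <= 463: ids {2, 3, 5, 7}
year > 1979: ids {1, 2, 3, 4, 5, 7}
Combine with OR.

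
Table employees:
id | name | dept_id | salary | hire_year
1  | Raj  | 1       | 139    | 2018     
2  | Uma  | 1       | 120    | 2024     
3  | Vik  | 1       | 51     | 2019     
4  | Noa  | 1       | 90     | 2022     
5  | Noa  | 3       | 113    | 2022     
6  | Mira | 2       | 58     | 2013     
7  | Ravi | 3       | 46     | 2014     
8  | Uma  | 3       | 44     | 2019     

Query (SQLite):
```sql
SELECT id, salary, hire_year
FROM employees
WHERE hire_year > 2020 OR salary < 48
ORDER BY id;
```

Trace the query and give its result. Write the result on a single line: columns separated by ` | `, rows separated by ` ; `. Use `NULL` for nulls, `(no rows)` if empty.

2 | 120 | 2024 ; 4 | 90 | 2022 ; 5 | 113 | 2022 ; 7 | 46 | 2014 ; 8 | 44 | 2019

hire_year > 2020: ids {2, 4, 5}
salary < 48: ids {7, 8}
Combine with OR.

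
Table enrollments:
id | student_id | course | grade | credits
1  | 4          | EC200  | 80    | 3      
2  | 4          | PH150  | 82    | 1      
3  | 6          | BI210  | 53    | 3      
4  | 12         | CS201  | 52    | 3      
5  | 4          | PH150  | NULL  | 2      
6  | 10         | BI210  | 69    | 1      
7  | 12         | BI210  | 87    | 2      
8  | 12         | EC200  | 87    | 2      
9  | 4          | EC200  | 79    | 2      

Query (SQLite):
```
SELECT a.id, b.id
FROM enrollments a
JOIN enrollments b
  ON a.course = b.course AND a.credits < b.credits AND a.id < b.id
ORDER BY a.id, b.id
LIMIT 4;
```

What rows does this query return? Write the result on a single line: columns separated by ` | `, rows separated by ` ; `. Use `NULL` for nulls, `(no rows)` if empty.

2 | 5 ; 6 | 7

Pairs (a,b) with same course, a.credits < b.credits, a.id < b.id.
course groups: BI210:{3,6,7} CS201:{4} EC200:{1,8,9} PH150:{2,5}
Ordered by (a.id, b.id); first 4.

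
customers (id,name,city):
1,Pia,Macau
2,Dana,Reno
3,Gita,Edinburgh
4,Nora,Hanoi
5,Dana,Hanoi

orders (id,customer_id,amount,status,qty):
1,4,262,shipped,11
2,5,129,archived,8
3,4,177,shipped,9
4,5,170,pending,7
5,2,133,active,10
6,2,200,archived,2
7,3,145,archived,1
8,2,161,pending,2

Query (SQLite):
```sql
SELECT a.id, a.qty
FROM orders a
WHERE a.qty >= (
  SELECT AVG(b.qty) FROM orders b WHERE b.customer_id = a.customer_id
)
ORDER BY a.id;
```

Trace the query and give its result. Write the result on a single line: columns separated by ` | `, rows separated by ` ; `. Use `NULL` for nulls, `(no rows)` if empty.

For each orders row a, compute AVG(qty) over rows sharing a.customer_id.
Keep row a if a.qty >= that per-group AVG.
  customer_id=2: AVG(qty) = 4.666667
  customer_id=3: AVG(qty) = 1.0
  customer_id=4: AVG(qty) = 10.0
  customer_id=5: AVG(qty) = 7.5

1 | 11 ; 2 | 8 ; 5 | 10 ; 7 | 1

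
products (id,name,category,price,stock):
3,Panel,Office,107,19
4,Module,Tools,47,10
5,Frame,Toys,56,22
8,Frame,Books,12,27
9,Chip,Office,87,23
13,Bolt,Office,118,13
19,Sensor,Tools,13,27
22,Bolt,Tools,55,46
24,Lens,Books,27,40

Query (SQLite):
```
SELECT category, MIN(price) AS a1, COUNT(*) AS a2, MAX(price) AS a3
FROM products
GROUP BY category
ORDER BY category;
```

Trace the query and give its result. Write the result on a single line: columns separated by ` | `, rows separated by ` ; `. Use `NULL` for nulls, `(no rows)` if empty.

Books | 12 | 2 | 27 ; Office | 87 | 3 | 118 ; Tools | 13 | 3 | 55 ; Toys | 56 | 1 | 56

Group products by category.
Per group compute: MIN(price), COUNT(*), MAX(price).
  Books: ids {8, 24} → MIN(price)=12, COUNT(*)=2, MAX(price)=27
  Office: ids {3, 9, 13} → MIN(price)=87, COUNT(*)=3, MAX(price)=118
  Tools: ids {4, 19, 22} → MIN(price)=13, COUNT(*)=3, MAX(price)=55
  Toys: ids {5} → MIN(price)=56, COUNT(*)=1, MAX(price)=56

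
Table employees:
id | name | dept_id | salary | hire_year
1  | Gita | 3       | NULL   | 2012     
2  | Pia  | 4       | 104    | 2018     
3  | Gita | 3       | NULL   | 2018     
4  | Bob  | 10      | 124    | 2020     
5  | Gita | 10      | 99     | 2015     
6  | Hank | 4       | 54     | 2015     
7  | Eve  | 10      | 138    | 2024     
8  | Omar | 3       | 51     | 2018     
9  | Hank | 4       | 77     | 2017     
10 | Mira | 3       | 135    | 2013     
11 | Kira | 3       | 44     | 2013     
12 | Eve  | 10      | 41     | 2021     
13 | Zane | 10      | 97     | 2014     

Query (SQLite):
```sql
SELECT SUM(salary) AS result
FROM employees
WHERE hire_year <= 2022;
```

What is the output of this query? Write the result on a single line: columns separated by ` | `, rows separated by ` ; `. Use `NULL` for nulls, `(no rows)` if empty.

826

Rows where hire_year <= 2022 → salary values: [NULL, 104, NULL, 124, 99, 54, 51, 77, 135, 44, 41, 97].
SUM of non-NULL values = 826.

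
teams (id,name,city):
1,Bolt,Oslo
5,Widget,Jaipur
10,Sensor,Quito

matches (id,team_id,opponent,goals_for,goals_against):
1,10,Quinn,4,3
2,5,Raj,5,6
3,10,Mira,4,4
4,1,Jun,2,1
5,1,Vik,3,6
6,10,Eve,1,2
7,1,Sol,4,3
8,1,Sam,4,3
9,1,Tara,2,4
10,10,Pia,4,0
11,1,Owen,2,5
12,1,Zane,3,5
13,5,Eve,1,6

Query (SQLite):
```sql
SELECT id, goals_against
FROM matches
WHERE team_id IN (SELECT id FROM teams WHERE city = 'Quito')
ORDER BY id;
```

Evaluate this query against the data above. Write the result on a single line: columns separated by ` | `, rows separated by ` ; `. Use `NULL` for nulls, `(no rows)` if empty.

Inner query: teams.id where city = 'Quito'.
Outer: keep matches rows whose team_id is in that set.
Inner query → {10}

1 | 3 ; 3 | 4 ; 6 | 2 ; 10 | 0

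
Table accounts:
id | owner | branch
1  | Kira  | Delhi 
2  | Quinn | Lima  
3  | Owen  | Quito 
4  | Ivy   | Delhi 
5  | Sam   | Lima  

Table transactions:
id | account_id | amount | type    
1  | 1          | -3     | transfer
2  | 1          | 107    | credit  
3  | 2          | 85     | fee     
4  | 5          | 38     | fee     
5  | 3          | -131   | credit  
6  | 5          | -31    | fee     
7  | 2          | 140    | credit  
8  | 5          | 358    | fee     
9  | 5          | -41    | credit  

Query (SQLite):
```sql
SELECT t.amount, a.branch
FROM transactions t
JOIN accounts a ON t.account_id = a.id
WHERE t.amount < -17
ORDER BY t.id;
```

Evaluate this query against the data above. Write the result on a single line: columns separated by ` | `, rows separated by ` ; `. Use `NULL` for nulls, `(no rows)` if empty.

-131 | Quito ; -31 | Lima ; -41 | Lima

Each transactions row matches the accounts row where account_id = accounts.id.
Then keep rows with t.amount < -17.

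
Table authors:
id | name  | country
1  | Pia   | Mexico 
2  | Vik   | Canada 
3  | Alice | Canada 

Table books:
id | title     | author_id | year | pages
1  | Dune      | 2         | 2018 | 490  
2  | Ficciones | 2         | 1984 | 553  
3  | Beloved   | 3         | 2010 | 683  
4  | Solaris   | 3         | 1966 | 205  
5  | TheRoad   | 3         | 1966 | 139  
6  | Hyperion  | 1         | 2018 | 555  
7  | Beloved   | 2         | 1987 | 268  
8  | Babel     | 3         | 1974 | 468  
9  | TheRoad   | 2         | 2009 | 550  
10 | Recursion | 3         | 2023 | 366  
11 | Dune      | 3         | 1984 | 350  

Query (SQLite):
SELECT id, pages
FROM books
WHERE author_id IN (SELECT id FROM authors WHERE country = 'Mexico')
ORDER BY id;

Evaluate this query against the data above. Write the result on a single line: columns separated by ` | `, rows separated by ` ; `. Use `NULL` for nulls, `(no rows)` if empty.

Inner query: authors.id where country = 'Mexico'.
Outer: keep books rows whose author_id is in that set.
Inner query → {1}

6 | 555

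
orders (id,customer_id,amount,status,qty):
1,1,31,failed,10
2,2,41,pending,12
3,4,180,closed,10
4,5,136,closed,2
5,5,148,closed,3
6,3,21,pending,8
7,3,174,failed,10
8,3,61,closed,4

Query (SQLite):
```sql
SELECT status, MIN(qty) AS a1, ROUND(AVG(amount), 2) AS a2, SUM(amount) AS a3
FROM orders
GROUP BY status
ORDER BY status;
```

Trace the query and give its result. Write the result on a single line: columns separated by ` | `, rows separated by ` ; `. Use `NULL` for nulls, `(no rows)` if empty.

Group orders by status.
Per group compute: MIN(qty), ROUND(AVG(amount), 2), SUM(amount).
  closed: ids {3, 4, 5, 8} → MIN(qty)=2, ROUND(AVG(amount), 2)=131.25, SUM(amount)=525
  failed: ids {1, 7} → MIN(qty)=10, ROUND(AVG(amount), 2)=102.5, SUM(amount)=205
  pending: ids {2, 6} → MIN(qty)=8, ROUND(AVG(amount), 2)=31, SUM(amount)=62

closed | 2 | 131.25 | 525 ; failed | 10 | 102.5 | 205 ; pending | 8 | 31 | 62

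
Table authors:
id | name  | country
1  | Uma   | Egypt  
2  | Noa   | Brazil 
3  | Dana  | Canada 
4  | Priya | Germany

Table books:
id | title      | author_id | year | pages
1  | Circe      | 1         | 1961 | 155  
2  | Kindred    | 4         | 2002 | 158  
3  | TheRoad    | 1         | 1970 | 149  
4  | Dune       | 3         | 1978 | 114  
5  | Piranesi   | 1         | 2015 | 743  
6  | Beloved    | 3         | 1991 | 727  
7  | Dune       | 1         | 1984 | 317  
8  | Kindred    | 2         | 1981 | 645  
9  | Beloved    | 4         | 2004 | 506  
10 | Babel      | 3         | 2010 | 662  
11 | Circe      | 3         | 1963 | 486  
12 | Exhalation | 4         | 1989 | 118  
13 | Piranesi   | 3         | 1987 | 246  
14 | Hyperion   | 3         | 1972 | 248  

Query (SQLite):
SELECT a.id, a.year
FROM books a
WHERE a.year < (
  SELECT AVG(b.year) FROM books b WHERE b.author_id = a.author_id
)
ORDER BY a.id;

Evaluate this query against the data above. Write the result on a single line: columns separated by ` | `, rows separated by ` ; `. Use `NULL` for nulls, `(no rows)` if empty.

1 | 1961 ; 3 | 1970 ; 4 | 1978 ; 11 | 1963 ; 12 | 1989 ; 14 | 1972

For each books row a, compute AVG(year) over rows sharing a.author_id.
Keep row a if a.year < that per-group AVG.
  author_id=1: AVG(year) = 1982.5
  author_id=2: AVG(year) = 1981.0
  author_id=3: AVG(year) = 1983.5
  author_id=4: AVG(year) = 1998.333333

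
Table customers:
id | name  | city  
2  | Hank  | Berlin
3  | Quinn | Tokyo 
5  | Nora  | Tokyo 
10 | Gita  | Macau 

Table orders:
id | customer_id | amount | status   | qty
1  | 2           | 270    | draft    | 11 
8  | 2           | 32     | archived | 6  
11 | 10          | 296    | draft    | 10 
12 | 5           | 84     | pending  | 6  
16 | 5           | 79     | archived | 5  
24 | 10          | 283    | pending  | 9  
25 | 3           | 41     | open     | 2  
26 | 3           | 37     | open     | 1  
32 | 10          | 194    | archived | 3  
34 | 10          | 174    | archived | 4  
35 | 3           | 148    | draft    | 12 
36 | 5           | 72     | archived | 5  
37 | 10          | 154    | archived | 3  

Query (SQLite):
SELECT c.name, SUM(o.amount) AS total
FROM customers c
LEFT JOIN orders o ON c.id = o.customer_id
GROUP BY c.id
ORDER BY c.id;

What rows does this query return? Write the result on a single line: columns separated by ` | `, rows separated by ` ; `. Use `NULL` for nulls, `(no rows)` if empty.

Hank | 302 ; Quinn | 226 ; Nora | 235 ; Gita | 1101

LEFT JOIN keeps every customers row; unmatched ones get NULL for orders columns.
Group by customers.id and compute SUM(o.amount). SUM over an all-NULL group is NULL.
  2: ids {1, 8} → SUM(o.amount)=302
  3: ids {25, 26, 35} → SUM(o.amount)=226
  5: ids {12, 16, 36} → SUM(o.amount)=235
  10: ids {11, 24, 32, 34, 37} → SUM(o.amount)=1101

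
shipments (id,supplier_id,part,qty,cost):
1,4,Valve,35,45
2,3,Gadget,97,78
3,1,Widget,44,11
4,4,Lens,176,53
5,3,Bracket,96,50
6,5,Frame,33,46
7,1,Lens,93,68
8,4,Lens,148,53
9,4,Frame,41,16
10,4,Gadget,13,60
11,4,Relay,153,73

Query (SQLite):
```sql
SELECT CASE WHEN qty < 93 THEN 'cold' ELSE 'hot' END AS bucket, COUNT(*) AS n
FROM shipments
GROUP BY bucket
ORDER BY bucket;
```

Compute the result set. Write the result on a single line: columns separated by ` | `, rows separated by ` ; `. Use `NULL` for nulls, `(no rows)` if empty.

Bucket rows by qty < 93 → 'cold' else 'hot'; count each bucket.

cold | 5 ; hot | 6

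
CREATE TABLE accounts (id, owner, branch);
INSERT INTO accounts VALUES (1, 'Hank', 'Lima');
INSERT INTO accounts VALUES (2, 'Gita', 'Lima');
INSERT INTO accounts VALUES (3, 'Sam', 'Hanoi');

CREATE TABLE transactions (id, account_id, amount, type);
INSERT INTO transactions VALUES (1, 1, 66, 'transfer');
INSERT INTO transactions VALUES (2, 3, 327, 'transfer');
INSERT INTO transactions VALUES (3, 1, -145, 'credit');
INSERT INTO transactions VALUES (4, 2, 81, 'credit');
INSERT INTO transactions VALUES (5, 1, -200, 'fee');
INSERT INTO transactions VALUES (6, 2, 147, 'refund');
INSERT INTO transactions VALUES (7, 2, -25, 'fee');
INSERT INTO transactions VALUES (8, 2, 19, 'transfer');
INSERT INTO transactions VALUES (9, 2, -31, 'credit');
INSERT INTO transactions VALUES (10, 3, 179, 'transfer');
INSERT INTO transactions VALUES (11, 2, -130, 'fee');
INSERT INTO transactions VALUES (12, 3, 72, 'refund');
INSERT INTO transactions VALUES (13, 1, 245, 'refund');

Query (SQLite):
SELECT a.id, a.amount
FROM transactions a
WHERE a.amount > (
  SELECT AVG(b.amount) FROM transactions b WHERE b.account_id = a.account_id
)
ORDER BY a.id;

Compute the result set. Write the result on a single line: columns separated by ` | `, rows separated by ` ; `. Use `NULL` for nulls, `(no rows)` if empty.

For each transactions row a, compute AVG(amount) over rows sharing a.account_id.
Keep row a if a.amount > that per-group AVG.
  account_id=1: AVG(amount) = -8.5
  account_id=2: AVG(amount) = 10.166667
  account_id=3: AVG(amount) = 192.666667

1 | 66 ; 2 | 327 ; 4 | 81 ; 6 | 147 ; 8 | 19 ; 13 | 245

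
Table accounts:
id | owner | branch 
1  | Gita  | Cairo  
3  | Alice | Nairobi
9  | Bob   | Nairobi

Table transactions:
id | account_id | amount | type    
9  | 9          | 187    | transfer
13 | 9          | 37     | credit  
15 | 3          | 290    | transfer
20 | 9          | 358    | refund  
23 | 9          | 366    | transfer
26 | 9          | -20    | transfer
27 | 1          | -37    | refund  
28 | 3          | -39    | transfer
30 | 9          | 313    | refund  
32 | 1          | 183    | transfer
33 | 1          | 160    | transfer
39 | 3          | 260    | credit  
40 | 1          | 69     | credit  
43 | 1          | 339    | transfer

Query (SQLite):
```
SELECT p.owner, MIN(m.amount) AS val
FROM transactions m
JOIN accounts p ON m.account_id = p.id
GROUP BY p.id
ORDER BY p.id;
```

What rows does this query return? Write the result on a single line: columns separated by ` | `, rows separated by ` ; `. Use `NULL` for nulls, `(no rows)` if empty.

Gita | -37 ; Alice | -39 ; Bob | -20

Join each transactions row to its accounts via account_id.
Group joined rows by accounts.id; compute MIN(m.amount) per group.
  1: ids {27, 32, 33, 40, 43} → MIN(m.amount)=-37
  3: ids {15, 28, 39} → MIN(m.amount)=-39
  9: ids {9, 13, 20, 23, 26, 30} → MIN(m.amount)=-20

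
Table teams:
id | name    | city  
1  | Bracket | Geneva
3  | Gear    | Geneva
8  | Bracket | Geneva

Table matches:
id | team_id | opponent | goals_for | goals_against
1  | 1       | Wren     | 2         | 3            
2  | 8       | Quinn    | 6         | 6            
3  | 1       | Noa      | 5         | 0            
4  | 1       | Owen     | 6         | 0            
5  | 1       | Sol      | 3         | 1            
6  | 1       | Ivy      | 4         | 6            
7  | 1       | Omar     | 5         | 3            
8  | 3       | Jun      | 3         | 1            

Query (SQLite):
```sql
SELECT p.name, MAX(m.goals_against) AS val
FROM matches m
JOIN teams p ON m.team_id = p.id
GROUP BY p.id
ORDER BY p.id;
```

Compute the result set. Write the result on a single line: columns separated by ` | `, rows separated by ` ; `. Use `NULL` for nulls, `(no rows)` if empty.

Bracket | 6 ; Gear | 1 ; Bracket | 6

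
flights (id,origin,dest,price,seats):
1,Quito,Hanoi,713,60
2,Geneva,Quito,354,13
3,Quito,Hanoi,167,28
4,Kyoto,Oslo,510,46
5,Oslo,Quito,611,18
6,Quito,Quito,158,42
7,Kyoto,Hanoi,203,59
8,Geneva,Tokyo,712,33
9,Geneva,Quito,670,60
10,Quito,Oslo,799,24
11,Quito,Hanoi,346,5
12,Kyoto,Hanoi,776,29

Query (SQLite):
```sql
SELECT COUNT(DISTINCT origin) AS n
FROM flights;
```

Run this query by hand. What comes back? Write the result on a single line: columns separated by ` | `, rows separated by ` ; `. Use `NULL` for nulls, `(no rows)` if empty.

4

Count distinct non-NULL origin values.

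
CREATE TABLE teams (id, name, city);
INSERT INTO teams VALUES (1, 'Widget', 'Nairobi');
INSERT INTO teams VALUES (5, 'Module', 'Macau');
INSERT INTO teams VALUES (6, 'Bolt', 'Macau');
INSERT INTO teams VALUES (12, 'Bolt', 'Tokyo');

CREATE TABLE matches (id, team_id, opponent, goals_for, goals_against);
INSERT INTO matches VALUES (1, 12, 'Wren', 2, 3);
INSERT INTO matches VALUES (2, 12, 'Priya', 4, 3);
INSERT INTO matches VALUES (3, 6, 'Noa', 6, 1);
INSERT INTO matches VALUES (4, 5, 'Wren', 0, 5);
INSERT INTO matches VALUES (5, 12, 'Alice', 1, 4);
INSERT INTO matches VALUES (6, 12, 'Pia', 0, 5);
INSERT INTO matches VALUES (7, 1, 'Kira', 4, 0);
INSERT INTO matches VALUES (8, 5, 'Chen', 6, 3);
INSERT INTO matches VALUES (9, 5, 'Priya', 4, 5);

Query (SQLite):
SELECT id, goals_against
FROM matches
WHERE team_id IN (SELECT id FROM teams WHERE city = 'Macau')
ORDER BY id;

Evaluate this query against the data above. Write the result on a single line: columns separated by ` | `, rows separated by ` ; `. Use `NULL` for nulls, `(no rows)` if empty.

3 | 1 ; 4 | 5 ; 8 | 3 ; 9 | 5

Inner query: teams.id where city = 'Macau'.
Outer: keep matches rows whose team_id is in that set.
Inner query → {5, 6}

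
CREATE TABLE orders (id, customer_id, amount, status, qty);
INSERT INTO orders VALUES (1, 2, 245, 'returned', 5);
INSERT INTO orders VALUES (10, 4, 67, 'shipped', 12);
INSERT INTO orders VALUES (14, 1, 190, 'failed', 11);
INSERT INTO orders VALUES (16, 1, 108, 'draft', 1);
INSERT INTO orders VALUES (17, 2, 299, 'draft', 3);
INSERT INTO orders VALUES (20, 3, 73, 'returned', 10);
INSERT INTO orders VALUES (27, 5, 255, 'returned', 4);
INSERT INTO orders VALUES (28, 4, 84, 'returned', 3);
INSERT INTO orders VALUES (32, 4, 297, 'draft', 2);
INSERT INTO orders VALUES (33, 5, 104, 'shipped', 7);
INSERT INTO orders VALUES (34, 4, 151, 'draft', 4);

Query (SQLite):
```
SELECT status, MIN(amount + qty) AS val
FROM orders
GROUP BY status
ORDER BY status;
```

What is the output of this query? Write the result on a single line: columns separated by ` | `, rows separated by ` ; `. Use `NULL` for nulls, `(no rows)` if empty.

draft | 109 ; failed | 201 ; returned | 83 ; shipped | 79

For each row compute amount + qty.
Group by status; take MIN of the expression per group.
  draft: ids {16, 17, 32, 34} → MIN(amount + qty)=109
  failed: ids {14} → MIN(amount + qty)=201
  returned: ids {1, 20, 27, 28} → MIN(amount + qty)=83
  shipped: ids {10, 33} → MIN(amount + qty)=79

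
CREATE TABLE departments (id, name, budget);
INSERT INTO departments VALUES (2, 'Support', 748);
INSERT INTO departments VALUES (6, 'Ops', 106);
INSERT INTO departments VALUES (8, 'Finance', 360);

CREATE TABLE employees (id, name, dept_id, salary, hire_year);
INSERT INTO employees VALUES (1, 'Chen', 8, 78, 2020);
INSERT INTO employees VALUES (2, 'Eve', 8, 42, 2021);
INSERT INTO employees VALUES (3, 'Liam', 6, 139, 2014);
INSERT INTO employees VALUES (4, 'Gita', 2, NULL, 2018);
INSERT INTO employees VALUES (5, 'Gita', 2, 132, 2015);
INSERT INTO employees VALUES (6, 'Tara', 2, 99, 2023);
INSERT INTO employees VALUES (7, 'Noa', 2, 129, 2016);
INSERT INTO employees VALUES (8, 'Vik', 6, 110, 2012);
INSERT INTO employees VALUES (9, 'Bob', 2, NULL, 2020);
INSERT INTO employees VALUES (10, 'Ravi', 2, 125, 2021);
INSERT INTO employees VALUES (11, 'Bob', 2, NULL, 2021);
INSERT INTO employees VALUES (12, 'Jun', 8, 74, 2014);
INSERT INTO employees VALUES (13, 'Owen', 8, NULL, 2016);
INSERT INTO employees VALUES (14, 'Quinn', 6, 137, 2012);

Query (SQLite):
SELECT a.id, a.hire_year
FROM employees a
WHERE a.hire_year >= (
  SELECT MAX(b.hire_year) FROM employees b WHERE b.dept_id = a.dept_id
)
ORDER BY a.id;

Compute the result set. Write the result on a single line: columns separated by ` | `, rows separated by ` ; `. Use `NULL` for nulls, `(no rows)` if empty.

2 | 2021 ; 3 | 2014 ; 6 | 2023

For each employees row a, compute MAX(hire_year) over rows sharing a.dept_id.
Keep row a if a.hire_year >= that per-group MAX.
  dept_id=2: MAX(hire_year) = 2023
  dept_id=6: MAX(hire_year) = 2014
  dept_id=8: MAX(hire_year) = 2021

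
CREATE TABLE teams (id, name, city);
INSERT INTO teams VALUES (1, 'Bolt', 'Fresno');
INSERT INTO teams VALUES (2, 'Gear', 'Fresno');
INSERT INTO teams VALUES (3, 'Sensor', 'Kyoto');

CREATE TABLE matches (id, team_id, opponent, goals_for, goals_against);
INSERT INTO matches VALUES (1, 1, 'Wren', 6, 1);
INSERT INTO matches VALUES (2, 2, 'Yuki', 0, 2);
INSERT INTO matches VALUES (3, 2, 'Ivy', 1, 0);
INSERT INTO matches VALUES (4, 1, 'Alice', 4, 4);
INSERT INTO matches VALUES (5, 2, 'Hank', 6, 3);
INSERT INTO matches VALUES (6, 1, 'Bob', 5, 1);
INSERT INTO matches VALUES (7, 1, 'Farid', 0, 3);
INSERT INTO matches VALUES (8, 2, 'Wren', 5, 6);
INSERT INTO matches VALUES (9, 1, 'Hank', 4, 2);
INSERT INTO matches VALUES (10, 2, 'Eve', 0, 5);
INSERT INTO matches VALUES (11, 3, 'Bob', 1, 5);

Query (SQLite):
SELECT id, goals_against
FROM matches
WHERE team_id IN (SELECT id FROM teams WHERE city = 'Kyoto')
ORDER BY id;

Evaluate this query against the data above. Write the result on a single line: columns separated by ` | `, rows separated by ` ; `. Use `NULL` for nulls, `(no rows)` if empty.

Inner query: teams.id where city = 'Kyoto'.
Outer: keep matches rows whose team_id is in that set.
Inner query → {3}

11 | 5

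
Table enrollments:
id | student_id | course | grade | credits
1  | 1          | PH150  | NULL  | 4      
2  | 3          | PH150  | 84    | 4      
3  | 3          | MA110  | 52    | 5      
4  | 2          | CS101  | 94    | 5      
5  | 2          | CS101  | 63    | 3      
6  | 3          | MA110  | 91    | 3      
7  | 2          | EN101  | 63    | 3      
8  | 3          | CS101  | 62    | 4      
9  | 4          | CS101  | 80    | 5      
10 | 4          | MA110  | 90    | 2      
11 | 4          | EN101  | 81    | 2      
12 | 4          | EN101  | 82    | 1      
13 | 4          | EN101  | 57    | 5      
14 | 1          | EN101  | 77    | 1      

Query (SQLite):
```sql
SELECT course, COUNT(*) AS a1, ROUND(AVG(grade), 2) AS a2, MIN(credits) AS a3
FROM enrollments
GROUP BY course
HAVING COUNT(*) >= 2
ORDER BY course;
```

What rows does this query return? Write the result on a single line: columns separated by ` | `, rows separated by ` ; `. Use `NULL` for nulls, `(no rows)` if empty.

Group enrollments by course.
Per group compute: COUNT(*), ROUND(AVG(grade), 2), MIN(credits).
HAVING: drop groups with fewer than 2 rows.
  CS101: ids {4, 5, 8, 9} → COUNT(*)=4, ROUND(AVG(grade), 2)=74.75, MIN(credits)=3
  EN101: ids {7, 11, 12, 13, 14} → COUNT(*)=5, ROUND(AVG(grade), 2)=72, MIN(credits)=1
  MA110: ids {3, 6, 10} → COUNT(*)=3, ROUND(AVG(grade), 2)=77.67, MIN(credits)=2
  PH150: ids {1, 2} → COUNT(*)=2, ROUND(AVG(grade), 2)=84, MIN(credits)=4

CS101 | 4 | 74.75 | 3 ; EN101 | 5 | 72 | 1 ; MA110 | 3 | 77.67 | 2 ; PH150 | 2 | 84 | 4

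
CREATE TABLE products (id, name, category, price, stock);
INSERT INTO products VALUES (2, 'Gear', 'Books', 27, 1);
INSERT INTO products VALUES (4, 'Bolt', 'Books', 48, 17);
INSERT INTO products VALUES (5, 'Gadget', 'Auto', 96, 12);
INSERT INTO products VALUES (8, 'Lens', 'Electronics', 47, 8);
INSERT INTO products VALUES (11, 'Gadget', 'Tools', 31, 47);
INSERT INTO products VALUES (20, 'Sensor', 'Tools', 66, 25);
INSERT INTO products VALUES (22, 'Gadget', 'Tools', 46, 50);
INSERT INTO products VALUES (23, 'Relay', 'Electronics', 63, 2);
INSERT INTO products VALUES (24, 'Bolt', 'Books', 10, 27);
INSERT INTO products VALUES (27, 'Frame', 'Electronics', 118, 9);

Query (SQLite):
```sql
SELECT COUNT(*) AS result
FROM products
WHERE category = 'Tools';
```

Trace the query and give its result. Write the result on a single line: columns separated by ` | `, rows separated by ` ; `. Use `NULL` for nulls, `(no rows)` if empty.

Rows where category='Tools' → price values: [31, 66, 46].
COUNT(*) counts rows → 3.

3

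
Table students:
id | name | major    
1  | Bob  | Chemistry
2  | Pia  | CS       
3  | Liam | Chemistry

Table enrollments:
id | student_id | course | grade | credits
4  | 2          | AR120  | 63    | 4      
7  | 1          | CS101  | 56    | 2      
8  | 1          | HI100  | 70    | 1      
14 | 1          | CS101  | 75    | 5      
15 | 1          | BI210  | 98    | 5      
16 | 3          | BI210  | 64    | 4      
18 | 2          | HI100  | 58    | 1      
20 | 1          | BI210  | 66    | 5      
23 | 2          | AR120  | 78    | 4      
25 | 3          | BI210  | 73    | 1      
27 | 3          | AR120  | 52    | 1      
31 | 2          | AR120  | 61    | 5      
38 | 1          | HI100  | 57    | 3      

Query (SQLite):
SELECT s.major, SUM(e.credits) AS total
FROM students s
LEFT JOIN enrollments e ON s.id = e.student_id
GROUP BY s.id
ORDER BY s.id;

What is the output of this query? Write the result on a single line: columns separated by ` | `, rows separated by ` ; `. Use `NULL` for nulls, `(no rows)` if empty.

Chemistry | 21 ; CS | 14 ; Chemistry | 6

LEFT JOIN keeps every students row; unmatched ones get NULL for enrollments columns.
Group by students.id and compute SUM(e.credits). SUM over an all-NULL group is NULL.
  1: ids {7, 8, 14, 15, 20, 38} → SUM(e.credits)=21
  2: ids {4, 18, 23, 31} → SUM(e.credits)=14
  3: ids {16, 25, 27} → SUM(e.credits)=6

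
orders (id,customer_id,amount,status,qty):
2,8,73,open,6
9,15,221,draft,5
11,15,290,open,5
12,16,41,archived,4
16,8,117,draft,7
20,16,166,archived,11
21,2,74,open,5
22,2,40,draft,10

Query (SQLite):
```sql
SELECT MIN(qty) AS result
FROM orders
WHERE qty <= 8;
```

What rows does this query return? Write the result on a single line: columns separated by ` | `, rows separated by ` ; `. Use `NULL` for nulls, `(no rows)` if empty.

4

Rows where qty <= 8 → qty values: [6, 5, 5, 4, 7, 5].
MIN of non-NULL values = 4.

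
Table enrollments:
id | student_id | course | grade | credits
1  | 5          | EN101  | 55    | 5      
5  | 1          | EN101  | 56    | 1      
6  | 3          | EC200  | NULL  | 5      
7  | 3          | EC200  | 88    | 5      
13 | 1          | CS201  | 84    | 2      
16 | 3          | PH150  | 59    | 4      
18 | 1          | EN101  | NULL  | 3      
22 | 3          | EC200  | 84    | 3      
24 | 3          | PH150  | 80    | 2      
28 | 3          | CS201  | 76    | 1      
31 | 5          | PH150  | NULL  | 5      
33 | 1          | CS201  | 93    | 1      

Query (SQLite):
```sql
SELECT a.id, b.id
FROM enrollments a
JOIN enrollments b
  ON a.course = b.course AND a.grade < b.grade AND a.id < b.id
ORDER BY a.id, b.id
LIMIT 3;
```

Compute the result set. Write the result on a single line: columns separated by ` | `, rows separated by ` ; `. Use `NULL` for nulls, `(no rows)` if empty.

1 | 5 ; 13 | 33 ; 16 | 24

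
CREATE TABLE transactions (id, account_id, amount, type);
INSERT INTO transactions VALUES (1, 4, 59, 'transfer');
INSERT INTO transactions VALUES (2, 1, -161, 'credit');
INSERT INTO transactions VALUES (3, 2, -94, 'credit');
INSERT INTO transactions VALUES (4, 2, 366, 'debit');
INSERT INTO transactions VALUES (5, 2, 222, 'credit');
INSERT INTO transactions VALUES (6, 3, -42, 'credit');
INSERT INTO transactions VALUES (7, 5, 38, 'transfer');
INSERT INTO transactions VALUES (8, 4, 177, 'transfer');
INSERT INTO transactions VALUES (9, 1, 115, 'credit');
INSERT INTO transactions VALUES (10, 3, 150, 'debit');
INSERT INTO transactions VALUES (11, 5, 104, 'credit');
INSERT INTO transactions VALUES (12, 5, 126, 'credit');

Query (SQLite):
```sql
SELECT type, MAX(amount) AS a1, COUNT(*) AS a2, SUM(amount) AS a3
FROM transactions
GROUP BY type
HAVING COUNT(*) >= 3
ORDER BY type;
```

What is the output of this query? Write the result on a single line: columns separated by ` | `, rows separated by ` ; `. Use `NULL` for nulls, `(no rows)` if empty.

Group transactions by type.
Per group compute: MAX(amount), COUNT(*), SUM(amount).
HAVING: drop groups with fewer than 3 rows.
  credit: ids {2, 3, 5, 6, 9, 11, 12} → MAX(amount)=222, COUNT(*)=7, SUM(amount)=270
  debit: ids {4, 10} → MAX(amount)=366, COUNT(*)=2, SUM(amount)=516
  transfer: ids {1, 7, 8} → MAX(amount)=177, COUNT(*)=3, SUM(amount)=274

credit | 222 | 7 | 270 ; transfer | 177 | 3 | 274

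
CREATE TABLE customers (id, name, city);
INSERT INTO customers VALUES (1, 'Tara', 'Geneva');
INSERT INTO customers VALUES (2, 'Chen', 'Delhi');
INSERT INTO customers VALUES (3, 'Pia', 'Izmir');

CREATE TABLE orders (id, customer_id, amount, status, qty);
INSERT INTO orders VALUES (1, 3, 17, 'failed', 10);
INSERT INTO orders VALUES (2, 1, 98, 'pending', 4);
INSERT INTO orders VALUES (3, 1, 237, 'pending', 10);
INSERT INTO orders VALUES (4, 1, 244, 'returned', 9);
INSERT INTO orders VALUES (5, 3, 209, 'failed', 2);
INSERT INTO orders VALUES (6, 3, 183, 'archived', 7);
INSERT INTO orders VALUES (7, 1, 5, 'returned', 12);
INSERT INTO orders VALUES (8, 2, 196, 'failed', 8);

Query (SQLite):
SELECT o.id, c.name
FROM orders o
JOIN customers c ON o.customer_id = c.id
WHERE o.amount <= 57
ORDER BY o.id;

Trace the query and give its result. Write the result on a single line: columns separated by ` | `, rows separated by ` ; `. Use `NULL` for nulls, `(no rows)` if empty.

1 | Pia ; 7 | Tara

Each orders row matches the customers row where customer_id = customers.id.
Then keep rows with o.amount <= 57.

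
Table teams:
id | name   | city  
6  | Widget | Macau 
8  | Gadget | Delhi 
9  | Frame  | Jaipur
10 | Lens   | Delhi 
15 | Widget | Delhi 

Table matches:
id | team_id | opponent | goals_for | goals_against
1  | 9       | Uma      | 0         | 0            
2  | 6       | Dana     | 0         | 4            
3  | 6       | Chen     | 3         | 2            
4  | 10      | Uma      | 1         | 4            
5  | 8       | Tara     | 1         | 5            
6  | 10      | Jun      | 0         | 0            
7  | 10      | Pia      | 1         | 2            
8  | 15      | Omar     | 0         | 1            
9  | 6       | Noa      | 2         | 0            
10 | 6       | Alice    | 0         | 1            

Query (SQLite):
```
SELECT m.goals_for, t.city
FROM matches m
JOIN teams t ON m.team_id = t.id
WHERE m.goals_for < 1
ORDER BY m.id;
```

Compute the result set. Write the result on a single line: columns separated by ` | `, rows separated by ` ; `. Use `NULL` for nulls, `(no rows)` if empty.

Each matches row matches the teams row where team_id = teams.id.
Then keep rows with m.goals_for < 1.

0 | Jaipur ; 0 | Macau ; 0 | Delhi ; 0 | Delhi ; 0 | Macau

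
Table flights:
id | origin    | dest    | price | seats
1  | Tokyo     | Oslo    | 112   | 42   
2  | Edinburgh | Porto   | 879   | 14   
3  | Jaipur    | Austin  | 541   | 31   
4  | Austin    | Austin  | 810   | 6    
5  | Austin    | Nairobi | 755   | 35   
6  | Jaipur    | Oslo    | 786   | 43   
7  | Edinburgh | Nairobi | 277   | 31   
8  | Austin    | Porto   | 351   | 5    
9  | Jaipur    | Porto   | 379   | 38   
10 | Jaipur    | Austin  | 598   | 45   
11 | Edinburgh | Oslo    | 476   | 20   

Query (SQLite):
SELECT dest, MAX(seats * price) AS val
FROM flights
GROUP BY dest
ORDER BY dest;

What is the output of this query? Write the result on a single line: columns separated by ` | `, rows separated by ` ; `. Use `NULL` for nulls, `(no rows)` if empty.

For each row compute seats * price.
Group by dest; take MAX of the expression per group.
  Austin: ids {3, 4, 10} → MAX(seats * price)=26910
  Nairobi: ids {5, 7} → MAX(seats * price)=26425
  Oslo: ids {1, 6, 11} → MAX(seats * price)=33798
  Porto: ids {2, 8, 9} → MAX(seats * price)=14402

Austin | 26910 ; Nairobi | 26425 ; Oslo | 33798 ; Porto | 14402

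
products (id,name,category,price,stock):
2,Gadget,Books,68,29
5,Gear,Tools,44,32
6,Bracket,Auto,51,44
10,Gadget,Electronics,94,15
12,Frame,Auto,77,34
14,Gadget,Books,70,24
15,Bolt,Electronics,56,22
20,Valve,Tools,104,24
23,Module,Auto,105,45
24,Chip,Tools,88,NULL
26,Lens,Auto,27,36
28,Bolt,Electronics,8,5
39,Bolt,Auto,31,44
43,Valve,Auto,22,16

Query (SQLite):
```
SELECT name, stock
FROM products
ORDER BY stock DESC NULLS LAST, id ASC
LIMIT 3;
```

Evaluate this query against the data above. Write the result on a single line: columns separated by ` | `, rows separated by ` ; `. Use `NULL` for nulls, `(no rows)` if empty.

Sort by stock desc, tiebreak id asc: (45, id=23), (44, id=6), (44, id=39), (36, id=26), (34, id=12), (32, id=5) …. Take first 3.
NULLS LAST: NULL stock rows go after all non-NULL rows (among themselves ordered by id asc).

Module | 45 ; Bracket | 44 ; Bolt | 44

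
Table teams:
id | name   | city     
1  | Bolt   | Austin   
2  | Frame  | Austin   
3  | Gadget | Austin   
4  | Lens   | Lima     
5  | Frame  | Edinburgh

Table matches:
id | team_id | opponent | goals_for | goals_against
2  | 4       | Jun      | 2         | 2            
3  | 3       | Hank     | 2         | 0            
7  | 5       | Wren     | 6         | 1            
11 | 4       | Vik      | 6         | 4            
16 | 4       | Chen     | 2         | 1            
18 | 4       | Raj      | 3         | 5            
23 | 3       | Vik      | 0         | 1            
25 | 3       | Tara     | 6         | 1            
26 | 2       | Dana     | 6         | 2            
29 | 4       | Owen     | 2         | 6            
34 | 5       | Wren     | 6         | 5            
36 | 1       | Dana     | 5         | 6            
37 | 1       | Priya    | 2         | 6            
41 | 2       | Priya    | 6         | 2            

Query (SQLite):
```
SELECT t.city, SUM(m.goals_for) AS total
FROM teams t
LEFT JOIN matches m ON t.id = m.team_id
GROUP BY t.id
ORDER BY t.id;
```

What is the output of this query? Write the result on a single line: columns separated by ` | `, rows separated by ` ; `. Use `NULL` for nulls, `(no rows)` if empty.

Austin | 7 ; Austin | 12 ; Austin | 8 ; Lima | 15 ; Edinburgh | 12

LEFT JOIN keeps every teams row; unmatched ones get NULL for matches columns.
Group by teams.id and compute SUM(m.goals_for). SUM over an all-NULL group is NULL.
  1: ids {36, 37} → SUM(m.goals_for)=7
  2: ids {26, 41} → SUM(m.goals_for)=12
  3: ids {3, 23, 25} → SUM(m.goals_for)=8
  4: ids {2, 11, 16, 18, 29} → SUM(m.goals_for)=15
  5: ids {7, 34} → SUM(m.goals_for)=12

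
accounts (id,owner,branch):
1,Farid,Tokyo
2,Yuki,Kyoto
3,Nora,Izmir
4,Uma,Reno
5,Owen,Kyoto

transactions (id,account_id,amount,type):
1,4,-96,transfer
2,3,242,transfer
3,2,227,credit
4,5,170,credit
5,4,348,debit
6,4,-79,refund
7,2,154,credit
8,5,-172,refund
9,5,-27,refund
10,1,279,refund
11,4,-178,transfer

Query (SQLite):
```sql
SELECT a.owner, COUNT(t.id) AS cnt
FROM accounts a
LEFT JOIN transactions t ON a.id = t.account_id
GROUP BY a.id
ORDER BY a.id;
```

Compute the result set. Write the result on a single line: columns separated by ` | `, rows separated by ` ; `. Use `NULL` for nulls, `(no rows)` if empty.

LEFT JOIN keeps every accounts row; unmatched ones get NULL for transactions columns.
Group by accounts.id and compute COUNT(t.id). COUNT(col) of an all-NULL group is 0.
  1: ids {10} → COUNT(t.id)=1
  2: ids {3, 7} → COUNT(t.id)=2
  3: ids {2} → COUNT(t.id)=1
  4: ids {1, 5, 6, 11} → COUNT(t.id)=4
  5: ids {4, 8, 9} → COUNT(t.id)=3

Farid | 1 ; Yuki | 2 ; Nora | 1 ; Uma | 4 ; Owen | 3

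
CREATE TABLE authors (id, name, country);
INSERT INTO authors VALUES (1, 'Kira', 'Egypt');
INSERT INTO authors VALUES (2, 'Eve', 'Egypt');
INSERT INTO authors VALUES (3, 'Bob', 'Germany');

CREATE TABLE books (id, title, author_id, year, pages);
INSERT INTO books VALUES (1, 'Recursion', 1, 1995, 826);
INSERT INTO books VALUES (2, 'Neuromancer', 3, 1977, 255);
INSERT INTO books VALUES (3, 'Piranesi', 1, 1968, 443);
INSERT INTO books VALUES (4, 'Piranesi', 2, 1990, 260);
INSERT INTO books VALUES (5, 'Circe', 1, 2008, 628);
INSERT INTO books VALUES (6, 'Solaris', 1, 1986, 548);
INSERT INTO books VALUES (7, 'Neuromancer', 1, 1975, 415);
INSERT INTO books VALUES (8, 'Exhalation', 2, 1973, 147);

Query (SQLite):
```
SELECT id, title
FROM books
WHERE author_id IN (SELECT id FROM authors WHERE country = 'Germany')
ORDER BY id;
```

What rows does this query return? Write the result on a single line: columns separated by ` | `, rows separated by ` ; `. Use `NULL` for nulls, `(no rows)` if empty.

Inner query: authors.id where country = 'Germany'.
Outer: keep books rows whose author_id is in that set.
Inner query → {3}

2 | Neuromancer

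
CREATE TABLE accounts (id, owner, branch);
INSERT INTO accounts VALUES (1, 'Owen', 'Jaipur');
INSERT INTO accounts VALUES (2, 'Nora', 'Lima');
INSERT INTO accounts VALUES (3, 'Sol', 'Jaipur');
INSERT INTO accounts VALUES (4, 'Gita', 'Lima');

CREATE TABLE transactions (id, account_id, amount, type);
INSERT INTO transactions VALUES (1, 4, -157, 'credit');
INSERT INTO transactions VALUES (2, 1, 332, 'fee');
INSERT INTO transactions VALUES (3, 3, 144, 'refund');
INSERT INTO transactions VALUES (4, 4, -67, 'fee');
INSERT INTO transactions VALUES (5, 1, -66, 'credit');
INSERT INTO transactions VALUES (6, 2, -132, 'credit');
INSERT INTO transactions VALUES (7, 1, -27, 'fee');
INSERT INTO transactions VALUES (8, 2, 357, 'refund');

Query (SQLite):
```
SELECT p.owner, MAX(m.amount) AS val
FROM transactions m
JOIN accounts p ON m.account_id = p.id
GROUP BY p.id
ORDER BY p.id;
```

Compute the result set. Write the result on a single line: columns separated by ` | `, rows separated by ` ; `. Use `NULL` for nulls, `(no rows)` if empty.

Owen | 332 ; Nora | 357 ; Sol | 144 ; Gita | -67

Join each transactions row to its accounts via account_id.
Group joined rows by accounts.id; compute MAX(m.amount) per group.
  1: ids {2, 5, 7} → MAX(m.amount)=332
  2: ids {6, 8} → MAX(m.amount)=357
  3: ids {3} → MAX(m.amount)=144
  4: ids {1, 4} → MAX(m.amount)=-67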